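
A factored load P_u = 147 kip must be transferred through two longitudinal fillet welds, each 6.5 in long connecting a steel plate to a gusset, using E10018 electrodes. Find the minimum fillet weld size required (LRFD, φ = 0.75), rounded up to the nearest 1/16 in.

E100XX → F_EXX = 100 ksi.
Total weld length L = 13 in.
Required throat t_e = P_u / (φ × 0.6 F_EXX × L) = 147 / (0.75 × 0.6 × 100 × 13) = 0.2513 in.
Required leg w = t_e / 0.707 = 0.3554 in → use 3/8 in.

w = 3/8 in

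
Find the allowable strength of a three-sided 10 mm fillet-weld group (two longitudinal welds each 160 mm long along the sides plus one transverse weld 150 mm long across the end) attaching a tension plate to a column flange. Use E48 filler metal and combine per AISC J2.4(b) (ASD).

R_n/Ω ≈ 506 kN

E48XX → F_EXX = 480 MPa.
t_e = 0.707 × 10 = 7.07 mm.
R_nwl = 0.6 × 480 × 7.07 × 320 × 10⁻³ = 651.6 kN (longitudinal, 2 welds).
R_nwt = 0.6 × 480 × 7.07 × 150 × 10⁻³ = 305.4 kN (transverse, base value).
(i) R_nwl + R_nwt = 957 kN; (ii) 0.85 R_nwl + 1.5 R_nwt = 1012 kN.
R_n = max = 1012 kN [governs: (ii)]; R_n/Ω = 506 kN.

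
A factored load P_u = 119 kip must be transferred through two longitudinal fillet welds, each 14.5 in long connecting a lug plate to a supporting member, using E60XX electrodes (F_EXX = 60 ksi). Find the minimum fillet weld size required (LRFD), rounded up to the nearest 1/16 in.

w = 1/4 in

Total weld length L = 29 in.
Required throat t_e = P_u / (φ × 0.6 F_EXX × L) = 119 / (0.75 × 0.6 × 60 × 29) = 0.152 in.
Required leg w = t_e / 0.707 = 0.215 in → use 1/4 in.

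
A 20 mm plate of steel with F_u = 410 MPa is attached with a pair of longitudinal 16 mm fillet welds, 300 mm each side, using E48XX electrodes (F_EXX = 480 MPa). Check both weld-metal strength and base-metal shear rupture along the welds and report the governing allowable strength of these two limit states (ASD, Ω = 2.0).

t_e = 0.707 × 16 = 11.31 mm; L = 600 mm.
Weld metal: R_n/Ω = (1/2.0) × 0.6 × 480 × 11.31 × 600 × 10⁻³ = 977.4 kN.
Base metal (shear rupture): R_n/Ω = (1/2.0) × 0.6 × 410 × 20 × 600 × 10⁻³ = 1476 kN.
Governing: weld metal.

R_n/Ω ≈ 977 kN (weld metal governs)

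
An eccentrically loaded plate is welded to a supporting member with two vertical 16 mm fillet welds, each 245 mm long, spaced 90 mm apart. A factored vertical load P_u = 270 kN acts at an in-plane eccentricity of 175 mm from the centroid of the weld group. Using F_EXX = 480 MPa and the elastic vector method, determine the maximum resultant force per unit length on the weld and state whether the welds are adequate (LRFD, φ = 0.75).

f_max ≈ 2050 N/mm; adequate

Total weld length L_w = 490 mm. Treat welds as unit-width lines.
Polar moment about centroid: J = 2[d³/12 + d(b/2)²] = 2[245³/12 + 245×45²] = 3443000 mm³.
Direct shear f_v = P/L_w = 270×10³ / 490 = 551 N/mm (vertical).
Torsion M = P·e = 270×10³ × 175 = 47250000 N·mm.
Critical point at (x, y) = (45, 122.5) from centroid. f_tx = M·y/J = 1681 N/mm; f_ty = M·x/J = 617.5 N/mm.
Resultant f_max = √[f_tx² + (f_v + f_ty)²] = √[1681² + (551 + 617.5)²] = 2047 N/mm.
Capacity per unit length: φr_n = 0.75 × 0.6 × 480 × (0.707 × 16) = 2443 N/mm.
2047 ≤ 2443 → adequate.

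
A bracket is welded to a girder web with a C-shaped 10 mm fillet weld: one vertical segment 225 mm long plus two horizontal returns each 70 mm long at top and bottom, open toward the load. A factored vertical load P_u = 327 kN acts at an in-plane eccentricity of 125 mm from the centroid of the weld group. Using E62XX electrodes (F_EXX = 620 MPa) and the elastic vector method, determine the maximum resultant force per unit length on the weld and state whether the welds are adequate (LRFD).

f_max ≈ 2330 N/mm; NOT adequate

Total weld length L_w = 365 mm. Treat welds as unit-width lines.
Centroid: x̄ = 2×70×35 / 365 = 13.42 mm from the vertical weld.
Polar moment about centroid: J = I_x + I_y = [225³/12 + 2×70×112.5²] + [225×13.42² + 2(70³/12 + 70×21.58²)] = 2884000 mm³.
Direct shear f_v = P/L_w = 327×10³ / 365 = 895.9 N/mm (vertical).
Torsion M = P·e = 327×10³ × 125 = 40875000 N·mm.
Critical point at (x, y) = (56.58, 112.5) from centroid. f_tx = M·y/J = 1594 N/mm; f_ty = M·x/J = 801.8 N/mm.
Resultant f_max = √[f_tx² + (f_v + f_ty)²] = √[1594² + (895.9 + 801.8)²] = 2329 N/mm.
Capacity per unit length: φr_n = 0.75 × 0.6 × 620 × (0.707 × 10) = 1973 N/mm.
2329 > 1973 → NOT adequate.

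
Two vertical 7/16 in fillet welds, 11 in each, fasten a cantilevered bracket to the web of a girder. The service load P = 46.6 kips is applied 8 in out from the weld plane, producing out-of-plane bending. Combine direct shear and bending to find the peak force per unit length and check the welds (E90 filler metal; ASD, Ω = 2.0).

E90XX → F_EXX = 90 ksi.
L_w = 2 × 11 = 22 in; section modulus (unit throat) S = 2 × L²/6 = 40.33 in².
Direct shear f_v = P/L_w = 46.6/22 = 2.118 kip/in.
Moment M = P × e = 46.6 × 8 = 372.8 kip·in; bending f_b = M/S = 9.243 kip/in.
f_max = √(f_v² + f_b²) = √(2.118² + 9.243²) = 9.483 kip/in.
r_n/Ω = (1/2.0) × 0.6 × 90 × (0.707 × 0.4375) = 8.351 kip/in → NOT adequate.

f_max ≈ 9.48 kip/in; NOT adequate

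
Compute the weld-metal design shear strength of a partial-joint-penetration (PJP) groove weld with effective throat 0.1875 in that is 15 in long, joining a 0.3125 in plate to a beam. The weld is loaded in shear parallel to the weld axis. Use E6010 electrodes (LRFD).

E60XX → F_EXX = 60 ksi.
Effective throat (given) t_e = 0.1875 in.
A_we = 0.1875 × 15 = 2.812 in².
F_nw = 0.6 F_EXX = 36 ksi.
φR_n = 0.75 × 36 × 2.812 = 75.94 kip.

φR_n ≈ 75.9 kip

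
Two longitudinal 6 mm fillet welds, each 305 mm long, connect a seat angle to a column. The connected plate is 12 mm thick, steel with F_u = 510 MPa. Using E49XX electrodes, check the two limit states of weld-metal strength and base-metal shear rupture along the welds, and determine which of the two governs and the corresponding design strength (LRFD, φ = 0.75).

φR_n ≈ 571 kN (weld metal governs)

E49XX → F_EXX = 490 MPa.
t_e = 0.707 × 6 = 4.242 mm; L = 610 mm.
Weld metal: φR_n = 0.75 × 0.6 × 490 × 4.242 × 610 × 10⁻³ = 570.6 kN.
Base metal (shear rupture): φR_n = 0.75 × 0.6 × 510 × 12 × 610 × 10⁻³ = 1680 kN.
Governing: weld metal.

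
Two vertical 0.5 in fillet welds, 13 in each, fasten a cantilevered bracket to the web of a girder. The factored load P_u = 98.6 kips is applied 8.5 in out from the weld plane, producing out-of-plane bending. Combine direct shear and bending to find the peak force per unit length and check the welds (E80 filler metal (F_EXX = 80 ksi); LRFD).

f_max ≈ 15.4 kip/in; NOT adequate

L_w = 2 × 13 = 26 in; section modulus (unit throat) S = 2 × L²/6 = 56.33 in².
Direct shear f_v = P/L_w = 98.6/26 = 3.792 kip/in.
Moment M = P × e = 98.6 × 8.5 = 838.1 kip·in; bending f_b = M/S = 14.88 kip/in.
f_max = √(f_v² + f_b²) = √(3.792² + 14.88²) = 15.35 kip/in.
φr_n = 0.75 × 0.6 × 80 × (0.707 × 0.5) = 12.73 kip/in → NOT adequate.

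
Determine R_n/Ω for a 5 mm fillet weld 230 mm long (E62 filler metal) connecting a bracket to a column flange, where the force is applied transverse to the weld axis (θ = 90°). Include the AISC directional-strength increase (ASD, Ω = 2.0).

E62XX → F_EXX = 620 MPa.
t_e = 0.707 × 5 = 3.535 mm; A_we = 3.535 × 230 = 813 mm².
Directional factor: 1.0 + 0.5 sin^1.5(90°) = 1.5.
F_nw = 0.6 × 620 × 1.5 = 558 MPa.
R_n/Ω = (558 × 813) / 2.0 × 10⁻³ = 226.8 kN.

R_n/Ω ≈ 227 kN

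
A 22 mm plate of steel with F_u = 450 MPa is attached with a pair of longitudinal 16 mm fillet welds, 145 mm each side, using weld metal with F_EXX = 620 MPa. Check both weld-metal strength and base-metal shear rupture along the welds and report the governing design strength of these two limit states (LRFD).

t_e = 0.707 × 16 = 11.31 mm; L = 290 mm.
Weld metal: φR_n = 0.75 × 0.6 × 620 × 11.31 × 290 × 10⁻³ = 915.3 kN.
Base metal (shear rupture): φR_n = 0.75 × 0.6 × 450 × 22 × 290 × 10⁻³ = 1292 kN.
Governing: weld metal.

φR_n ≈ 915 kN (weld metal governs)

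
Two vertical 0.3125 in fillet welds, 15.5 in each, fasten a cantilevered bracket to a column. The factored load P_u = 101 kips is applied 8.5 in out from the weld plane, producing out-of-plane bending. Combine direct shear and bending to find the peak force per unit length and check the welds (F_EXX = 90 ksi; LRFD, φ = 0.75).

L_w = 2 × 15.5 = 31 in; section modulus (unit throat) S = 2 × L²/6 = 80.08 in².
Direct shear f_v = P/L_w = 101/31 = 3.258 kip/in.
Moment M = P × e = 101 × 8.5 = 858.5 kip·in; bending f_b = M/S = 10.72 kip/in.
f_max = √(f_v² + f_b²) = √(3.258² + 10.72²) = 11.2 kip/in.
φr_n = 0.75 × 0.6 × 90 × (0.707 × 0.3125) = 8.948 kip/in → NOT adequate.

f_max ≈ 11.2 kip/in; NOT adequate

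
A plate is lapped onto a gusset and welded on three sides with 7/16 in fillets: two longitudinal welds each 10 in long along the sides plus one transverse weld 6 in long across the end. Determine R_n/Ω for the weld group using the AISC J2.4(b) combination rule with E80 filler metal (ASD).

E80XX → F_EXX = 80 ksi.
t_e = 0.707 × 0.4375 = 0.3093 in.
R_nwl = 0.6 × 80 × 0.3093 × 20 = 296.9 kip (longitudinal, 2 welds).
R_nwt = 0.6 × 80 × 0.3093 × 6 = 89.08 kip (transverse, base value).
(i) R_nwl + R_nwt = 386 kip; (ii) 0.85 R_nwl + 1.5 R_nwt = 386 kip.
R_n = max = 386 kip [governs: (ii)]; R_n/Ω = 193 kip.

R_n/Ω ≈ 193 kip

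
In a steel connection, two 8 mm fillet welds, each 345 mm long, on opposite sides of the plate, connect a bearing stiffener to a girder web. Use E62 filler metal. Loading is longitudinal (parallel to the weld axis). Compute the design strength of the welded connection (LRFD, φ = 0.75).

E62XX → F_EXX = 620 MPa.
Effective throat t_e = 0.707 × 8 = 5.656 mm.
Total length L = 690 mm; A_we = 5.656 × 690 = 3903 mm².
F_nw = 0.6 F_EXX = 0.6 × 620 = 372 MPa.
φR_n = 0.75 × 372 × 3903 × 10⁻³ = 1089 kN.

φR_n ≈ 1090 kN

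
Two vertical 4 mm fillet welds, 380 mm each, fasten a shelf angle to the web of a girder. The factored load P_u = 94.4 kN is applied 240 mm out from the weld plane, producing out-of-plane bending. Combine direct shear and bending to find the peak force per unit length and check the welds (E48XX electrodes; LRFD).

E48XX → F_EXX = 480 MPa.
L_w = 2 × 380 = 760 mm; section modulus (unit throat) S = 2 × L²/6 = 48130 mm².
Direct shear f_v = P/L_w = 94.4×10³/760 = 124.2 N/mm.
Moment M = P × e = 94.4×10³ × 240 = 22656000 N·mm; bending f_b = M/S = 470.7 N/mm.
f_max = √(f_v² + f_b²) = √(124.2² + 470.7²) = 486.8 N/mm.
φr_n = 0.75 × 0.6 × 480 × (0.707 × 4) = 610.8 N/mm → adequate.

f_max ≈ 487 N/mm; adequate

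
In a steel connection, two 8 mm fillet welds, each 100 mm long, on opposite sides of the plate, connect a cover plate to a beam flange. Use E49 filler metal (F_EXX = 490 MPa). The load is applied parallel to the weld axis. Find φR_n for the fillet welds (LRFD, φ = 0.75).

φR_n ≈ 249 kN

Effective throat t_e = 0.707 × 8 = 5.656 mm.
Total length L = 200 mm; A_we = 5.656 × 200 = 1131 mm².
F_nw = 0.6 F_EXX = 0.6 × 490 = 294 MPa.
φR_n = 0.75 × 294 × 1131 × 10⁻³ = 249.4 kN.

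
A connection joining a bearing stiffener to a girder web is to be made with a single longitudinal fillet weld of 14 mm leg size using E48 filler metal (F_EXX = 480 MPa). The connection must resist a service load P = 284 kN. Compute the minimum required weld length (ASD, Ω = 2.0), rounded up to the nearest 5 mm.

Throat t_e = 0.707 × 14 = 9.898 mm.
r_n/Ω = (0.6 × 480 × 9.898) / 2.0 = 1425 N/mm = 1.425 kN/mm.
L_req = P / (r_n/Ω) = 284 / 1.425 = 199.3 mm total.
Round up → use L = 200 mm.

L = 200 mm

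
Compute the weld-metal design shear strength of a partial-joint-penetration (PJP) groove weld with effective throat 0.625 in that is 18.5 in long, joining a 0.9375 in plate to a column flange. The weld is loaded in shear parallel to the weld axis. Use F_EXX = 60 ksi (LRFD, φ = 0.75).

Effective throat (given) t_e = 0.625 in.
A_we = 0.625 × 18.5 = 11.56 in².
F_nw = 0.6 F_EXX = 36 ksi.
φR_n = 0.75 × 36 × 11.56 = 312.2 kips.

φR_n ≈ 312 kips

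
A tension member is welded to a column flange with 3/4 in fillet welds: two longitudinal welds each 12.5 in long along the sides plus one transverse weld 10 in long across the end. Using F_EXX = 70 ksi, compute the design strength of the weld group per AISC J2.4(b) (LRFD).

φR_n ≈ 605 kips

t_e = 0.707 × 0.75 = 0.5302 in.
R_nwl = 0.6 × 70 × 0.5302 × 25 = 556.8 kips (longitudinal, 2 welds).
R_nwt = 0.6 × 70 × 0.5302 × 10 = 222.7 kips (transverse, base value).
(i) R_nwl + R_nwt = 779.5 kips; (ii) 0.85 R_nwl + 1.5 R_nwt = 807.3 kips.
R_n = max = 807.3 kips [governs: (ii)]; φR_n = 605.5 kips.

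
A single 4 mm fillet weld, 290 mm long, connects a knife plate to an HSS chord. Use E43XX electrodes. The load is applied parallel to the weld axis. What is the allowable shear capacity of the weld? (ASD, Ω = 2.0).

E43XX → F_EXX = 430 MPa.
Effective throat t_e = 0.707 × 4 = 2.828 mm.
Total length L = 290 mm; A_we = 2.828 × 290 = 820.1 mm².
F_nw = 0.6 F_EXX = 0.6 × 430 = 258 MPa.
R_n = 258 × 820.1 × 10⁻³ = 211.6 kN; R_n/Ω = 211.6/2.0 = 105.8 kN.

R_n/Ω ≈ 106 kN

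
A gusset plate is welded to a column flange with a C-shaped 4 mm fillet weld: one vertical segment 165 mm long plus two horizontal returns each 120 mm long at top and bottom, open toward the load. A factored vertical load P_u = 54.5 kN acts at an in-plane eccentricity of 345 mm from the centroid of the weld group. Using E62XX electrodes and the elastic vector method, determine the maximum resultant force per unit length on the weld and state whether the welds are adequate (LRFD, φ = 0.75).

E62XX → F_EXX = 620 MPa.
Total weld length L_w = 405 mm. Treat welds as unit-width lines.
Centroid: x̄ = 2×120×60 / 405 = 35.56 mm from the vertical weld.
Polar moment about centroid: J = I_x + I_y = [165³/12 + 2×120×82.5²] + [165×35.56² + 2(120³/12 + 120×24.44²)] = 2648000 mm³.
Direct shear f_v = P/L_w = 54.5×10³ / 405 = 134.6 N/mm (vertical).
Torsion M = P·e = 54.5×10³ × 345 = 18802000 N·mm.
Critical point at (x, y) = (84.44, 82.5) from centroid. f_tx = M·y/J = 585.8 N/mm; f_ty = M·x/J = 599.6 N/mm.
Resultant f_max = √[f_tx² + (f_v + f_ty)²] = √[585.8² + (134.6 + 599.6)²] = 939.3 N/mm.
Capacity per unit length: φr_n = 0.75 × 0.6 × 620 × (0.707 × 4) = 789 N/mm.
939.3 > 789 → NOT adequate.

f_max ≈ 939 N/mm; NOT adequate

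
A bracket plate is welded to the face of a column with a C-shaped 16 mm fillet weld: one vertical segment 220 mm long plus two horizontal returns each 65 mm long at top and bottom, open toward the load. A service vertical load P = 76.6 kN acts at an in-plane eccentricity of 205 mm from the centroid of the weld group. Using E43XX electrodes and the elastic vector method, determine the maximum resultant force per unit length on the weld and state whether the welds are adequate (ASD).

f_max ≈ 857 N/mm; adequate

E43XX → F_EXX = 430 MPa.
Total weld length L_w = 350 mm. Treat welds as unit-width lines.
Centroid: x̄ = 2×65×32.5 / 350 = 12.07 mm from the vertical weld.
Polar moment about centroid: J = I_x + I_y = [220³/12 + 2×65×110²] + [220×12.07² + 2(65³/12 + 65×20.43²)] = 2592000 mm³.
Direct shear f_v = P/L_w = 76.6×10³ / 350 = 218.9 N/mm (vertical).
Torsion M = P·e = 76.6×10³ × 205 = 15703000 N·mm.
Critical point at (x, y) = (52.93, 110) from centroid. f_tx = M·y/J = 666.3 N/mm; f_ty = M·x/J = 320.6 N/mm.
Resultant f_max = √[f_tx² + (f_v + f_ty)²] = √[666.3² + (218.9 + 320.6)²] = 857.3 N/mm.
Capacity per unit length: r_n/Ω = (1/2.0) × 0.6 × 430 × (0.707 × 16) = 1459 N/mm.
857.3 ≤ 1459 → adequate.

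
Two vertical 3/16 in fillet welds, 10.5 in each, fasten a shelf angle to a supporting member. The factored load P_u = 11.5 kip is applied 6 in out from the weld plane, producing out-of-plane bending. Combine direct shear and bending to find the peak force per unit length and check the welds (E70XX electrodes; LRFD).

f_max ≈ 1.96 kip/in; adequate

E70XX → F_EXX = 70 ksi.
L_w = 2 × 10.5 = 21 in; section modulus (unit throat) S = 2 × L²/6 = 36.75 in².
Direct shear f_v = P/L_w = 11.5/21 = 0.5476 kip/in.
Moment M = P × e = 11.5 × 6 = 69 kip·in; bending f_b = M/S = 1.878 kip/in.
f_max = √(f_v² + f_b²) = √(0.5476² + 1.878²) = 1.956 kip/in.
φr_n = 0.75 × 0.6 × 70 × (0.707 × 0.1875) = 4.176 kip/in → adequate.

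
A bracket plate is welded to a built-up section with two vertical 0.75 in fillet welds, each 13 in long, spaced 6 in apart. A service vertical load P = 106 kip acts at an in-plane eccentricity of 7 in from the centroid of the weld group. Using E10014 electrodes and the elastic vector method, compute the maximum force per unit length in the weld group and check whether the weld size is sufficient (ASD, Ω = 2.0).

E100XX → F_EXX = 100 ksi.
Total weld length L_w = 26 in. Treat welds as unit-width lines.
Polar moment about centroid: J = 2[d³/12 + d(b/2)²] = 2[13³/12 + 13×3²] = 600.2 in³.
Direct shear f_v = P/L_w = 106 / 26 = 4.077 kip/in (vertical).
Torsion M = P·e = 106 × 7 = 742 kip·in.
Critical point at (x, y) = (3, 6.5) from centroid. f_tx = M·y/J = 8.036 kip/in; f_ty = M·x/J = 3.709 kip/in.
Resultant f_max = √[f_tx² + (f_v + f_ty)²] = √[8.036² + (4.077 + 3.709)²] = 11.19 kip/in.
Capacity per unit length: r_n/Ω = (1/2.0) × 0.6 × 100 × (0.707 × 0.75) = 15.91 kip/in.
11.19 ≤ 15.91 → adequate.

f_max ≈ 11.2 kip/in; adequate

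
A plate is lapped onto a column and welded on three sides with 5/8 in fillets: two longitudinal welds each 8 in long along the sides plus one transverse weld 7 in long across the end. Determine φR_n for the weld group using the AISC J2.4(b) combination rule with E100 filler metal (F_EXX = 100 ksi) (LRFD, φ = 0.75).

φR_n ≈ 479 kips

t_e = 0.707 × 0.625 = 0.4419 in.
R_nwl = 0.6 × 100 × 0.4419 × 16 = 424.2 kips (longitudinal, 2 welds).
R_nwt = 0.6 × 100 × 0.4419 × 7 = 185.6 kips (transverse, base value).
(i) R_nwl + R_nwt = 609.8 kips; (ii) 0.85 R_nwl + 1.5 R_nwt = 639 kips.
R_n = max = 639 kips [governs: (ii)]; φR_n = 479.2 kips.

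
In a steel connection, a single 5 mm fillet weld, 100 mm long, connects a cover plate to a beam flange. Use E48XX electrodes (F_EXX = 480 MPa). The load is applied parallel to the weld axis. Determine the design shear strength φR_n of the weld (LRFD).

φR_n ≈ 76.4 kN

Effective throat t_e = 0.707 × 5 = 3.535 mm.
Total length L = 100 mm; A_we = 3.535 × 100 = 353.5 mm².
F_nw = 0.6 F_EXX = 0.6 × 480 = 288 MPa.
φR_n = 0.75 × 288 × 353.5 × 10⁻³ = 76.36 kN.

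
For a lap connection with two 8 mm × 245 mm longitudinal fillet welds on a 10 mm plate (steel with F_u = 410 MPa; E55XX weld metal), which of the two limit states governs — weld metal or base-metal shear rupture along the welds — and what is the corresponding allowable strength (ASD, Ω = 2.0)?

R_n/Ω ≈ 457 kN (weld metal governs)

E55XX → F_EXX = 550 MPa.
t_e = 0.707 × 8 = 5.656 mm; L = 490 mm.
Weld metal: R_n/Ω = (1/2.0) × 0.6 × 550 × 5.656 × 490 × 10⁻³ = 457.3 kN.
Base metal (shear rupture): R_n/Ω = (1/2.0) × 0.6 × 410 × 10 × 490 × 10⁻³ = 602.7 kN.
Governing: weld metal.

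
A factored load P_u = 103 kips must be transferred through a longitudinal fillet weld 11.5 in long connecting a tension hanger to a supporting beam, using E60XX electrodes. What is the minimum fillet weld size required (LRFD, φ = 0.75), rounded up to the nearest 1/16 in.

w = 1/2 in

E60XX → F_EXX = 60 ksi.
Total weld length L = 11.5 in.
Required throat t_e = P_u / (φ × 0.6 F_EXX × L) = 103 / (0.75 × 0.6 × 60 × 11.5) = 0.3317 in.
Required leg w = t_e / 0.707 = 0.4692 in → use 1/2 in.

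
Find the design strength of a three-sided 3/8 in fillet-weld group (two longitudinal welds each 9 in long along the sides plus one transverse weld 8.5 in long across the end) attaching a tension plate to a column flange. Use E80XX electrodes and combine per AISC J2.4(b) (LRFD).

φR_n ≈ 268 kips

E80XX → F_EXX = 80 ksi.
t_e = 0.707 × 0.375 = 0.2651 in.
R_nwl = 0.6 × 80 × 0.2651 × 18 = 229.1 kips (longitudinal, 2 welds).
R_nwt = 0.6 × 80 × 0.2651 × 8.5 = 108.2 kips (transverse, base value).
(i) R_nwl + R_nwt = 337.2 kips; (ii) 0.85 R_nwl + 1.5 R_nwt = 357 kips.
R_n = max = 357 kips [governs: (ii)]; φR_n = 267.7 kips.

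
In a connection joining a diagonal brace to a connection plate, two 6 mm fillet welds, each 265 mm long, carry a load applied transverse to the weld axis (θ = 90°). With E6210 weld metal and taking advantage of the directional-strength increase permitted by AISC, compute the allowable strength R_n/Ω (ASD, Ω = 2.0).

R_n/Ω ≈ 627 kN

E62XX → F_EXX = 620 MPa.
t_e = 0.707 × 6 = 4.242 mm; A_we = 4.242 × 530 = 2248 mm².
Directional factor: 1.0 + 0.5 sin^1.5(90°) = 1.5.
F_nw = 0.6 × 620 × 1.5 = 558 MPa.
R_n/Ω = (558 × 2248) / 2.0 × 10⁻³ = 627.3 kN.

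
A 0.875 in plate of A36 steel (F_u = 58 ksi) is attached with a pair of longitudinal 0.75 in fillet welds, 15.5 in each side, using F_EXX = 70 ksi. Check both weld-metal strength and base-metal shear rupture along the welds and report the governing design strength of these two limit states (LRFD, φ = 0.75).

φR_n ≈ 518 kip (weld metal governs)

t_e = 0.707 × 0.75 = 0.5302 in; L = 31 in.
Weld metal: φR_n = 0.75 × 0.6 × 70 × 0.5302 × 31 = 517.8 kip.
Base metal (shear rupture): φR_n = 0.75 × 0.6 × 58 × 0.875 × 31 = 708 kip.
Governing: weld metal.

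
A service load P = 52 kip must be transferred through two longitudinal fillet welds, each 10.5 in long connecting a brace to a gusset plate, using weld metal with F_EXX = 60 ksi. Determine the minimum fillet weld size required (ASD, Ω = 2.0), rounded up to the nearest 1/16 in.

w = 1/4 in

Total weld length L = 21 in.
Required throat t_e = P × Ω / (0.6 F_EXX × L) = 52 × 2.0 / (0.6 × 60 × 21) = 0.1376 in.
Required leg w = t_e / 0.707 = 0.1946 in → use 1/4 in.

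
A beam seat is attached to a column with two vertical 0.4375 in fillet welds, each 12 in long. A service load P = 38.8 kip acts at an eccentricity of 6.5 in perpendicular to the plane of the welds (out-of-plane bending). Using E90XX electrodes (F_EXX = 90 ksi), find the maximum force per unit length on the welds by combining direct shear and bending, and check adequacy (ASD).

f_max ≈ 5.5 kip/in; adequate

L_w = 2 × 12 = 24 in; section modulus (unit throat) S = 2 × L²/6 = 48 in².
Direct shear f_v = P/L_w = 38.8/24 = 1.617 kip/in.
Moment M = P × e = 38.8 × 6.5 = 252.2 kip·in; bending f_b = M/S = 5.254 kip/in.
f_max = √(f_v² + f_b²) = √(1.617² + 5.254²) = 5.497 kip/in.
r_n/Ω = (1/2.0) × 0.6 × 90 × (0.707 × 0.4375) = 8.351 kip/in → adequate.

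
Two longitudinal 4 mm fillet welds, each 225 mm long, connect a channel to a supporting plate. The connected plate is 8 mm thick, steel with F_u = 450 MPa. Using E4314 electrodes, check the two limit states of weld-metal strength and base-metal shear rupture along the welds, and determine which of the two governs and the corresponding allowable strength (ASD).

R_n/Ω ≈ 164 kN (weld metal governs)

E43XX → F_EXX = 430 MPa.
t_e = 0.707 × 4 = 2.828 mm; L = 450 mm.
Weld metal: R_n/Ω = (1/2.0) × 0.6 × 430 × 2.828 × 450 × 10⁻³ = 164.2 kN.
Base metal (shear rupture): R_n/Ω = (1/2.0) × 0.6 × 450 × 8 × 450 × 10⁻³ = 486 kN.
Governing: weld metal.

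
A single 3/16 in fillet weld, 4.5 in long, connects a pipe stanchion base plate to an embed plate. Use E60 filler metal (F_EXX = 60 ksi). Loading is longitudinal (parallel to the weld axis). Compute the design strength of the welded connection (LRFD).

Effective throat t_e = 0.707 × 0.1875 = 0.1326 in.
Total length L = 4.5 in; A_we = 0.1326 × 4.5 = 0.5965 in².
F_nw = 0.6 F_EXX = 0.6 × 60 = 36 ksi.
φR_n = 0.75 × 36 × 0.5965 = 16.11 kips.

φR_n ≈ 16.1 kips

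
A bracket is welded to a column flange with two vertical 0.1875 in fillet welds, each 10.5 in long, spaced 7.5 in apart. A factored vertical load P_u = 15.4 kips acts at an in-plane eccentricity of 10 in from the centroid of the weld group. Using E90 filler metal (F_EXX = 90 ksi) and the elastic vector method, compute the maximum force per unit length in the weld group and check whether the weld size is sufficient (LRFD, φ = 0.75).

Total weld length L_w = 21 in. Treat welds as unit-width lines.
Polar moment about centroid: J = 2[d³/12 + d(b/2)²] = 2[10.5³/12 + 10.5×3.75²] = 488.2 in³.
Direct shear f_v = P/L_w = 15.4 / 21 = 0.7333 kip/in (vertical).
Torsion M = P·e = 15.4 × 10 = 154 kip·in.
Critical point at (x, y) = (3.75, 5.25) from centroid. f_tx = M·y/J = 1.656 kip/in; f_ty = M·x/J = 1.183 kip/in.
Resultant f_max = √[f_tx² + (f_v + f_ty)²] = √[1.656² + (0.7333 + 1.183)²] = 2.533 kip/in.
Capacity per unit length: φr_n = 0.75 × 0.6 × 90 × (0.707 × 0.1875) = 5.369 kip/in.
2.533 ≤ 5.369 → adequate.

f_max ≈ 2.53 kip/in; adequate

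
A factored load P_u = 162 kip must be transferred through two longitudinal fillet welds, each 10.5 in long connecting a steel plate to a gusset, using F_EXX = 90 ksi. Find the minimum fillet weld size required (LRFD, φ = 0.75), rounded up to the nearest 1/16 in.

w = 5/16 in

Total weld length L = 21 in.
Required throat t_e = P_u / (φ × 0.6 F_EXX × L) = 162 / (0.75 × 0.6 × 90 × 21) = 0.1905 in.
Required leg w = t_e / 0.707 = 0.2694 in → use 5/16 in.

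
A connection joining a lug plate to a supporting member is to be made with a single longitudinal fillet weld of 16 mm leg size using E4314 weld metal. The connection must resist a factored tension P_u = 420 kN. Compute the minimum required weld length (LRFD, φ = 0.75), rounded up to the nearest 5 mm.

E43XX → F_EXX = 430 MPa.
Throat t_e = 0.707 × 16 = 11.31 mm.
φr_n = 0.75 × 0.6 × 430 × 11.31 × 10⁻³ = 2.189 kN/mm.
L_req = P_u / φr_n = 420 / 2.189 = 191.9 mm total.
Round up → use L = 195 mm.

L = 195 mm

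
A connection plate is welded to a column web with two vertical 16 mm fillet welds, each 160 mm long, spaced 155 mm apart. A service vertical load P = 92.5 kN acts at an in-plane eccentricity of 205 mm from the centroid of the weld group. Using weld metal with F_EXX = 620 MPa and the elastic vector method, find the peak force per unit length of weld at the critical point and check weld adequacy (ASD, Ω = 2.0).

Total weld length L_w = 320 mm. Treat welds as unit-width lines.
Polar moment about centroid: J = 2[d³/12 + d(b/2)²] = 2[160³/12 + 160×77.5²] = 2605000 mm³.
Direct shear f_v = P/L_w = 92.5×10³ / 320 = 289.1 N/mm (vertical).
Torsion M = P·e = 92.5×10³ × 205 = 18962000 N·mm.
Critical point at (x, y) = (77.5, 80) from centroid. f_tx = M·y/J = 582.4 N/mm; f_ty = M·x/J = 564.2 N/mm.
Resultant f_max = √[f_tx² + (f_v + f_ty)²] = √[582.4² + (289.1 + 564.2)²] = 1033 N/mm.
Capacity per unit length: r_n/Ω = (1/2.0) × 0.6 × 620 × (0.707 × 16) = 2104 N/mm.
1033 ≤ 2104 → adequate.

f_max ≈ 1030 N/mm; adequate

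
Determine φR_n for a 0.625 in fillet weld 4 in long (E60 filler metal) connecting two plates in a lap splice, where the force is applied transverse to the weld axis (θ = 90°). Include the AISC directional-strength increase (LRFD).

φR_n ≈ 71.6 kips

E60XX → F_EXX = 60 ksi.
t_e = 0.707 × 0.625 = 0.4419 in; A_we = 0.4419 × 4 = 1.767 in².
Directional factor: 1.0 + 0.5 sin^1.5(90°) = 1.5.
F_nw = 0.6 × 60 × 1.5 = 54 ksi.
φR_n = 0.75 × 54 × 1.767 = 71.58 kips.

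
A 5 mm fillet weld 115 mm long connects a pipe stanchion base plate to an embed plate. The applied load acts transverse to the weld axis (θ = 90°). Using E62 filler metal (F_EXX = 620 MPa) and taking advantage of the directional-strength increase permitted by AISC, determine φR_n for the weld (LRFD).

φR_n ≈ 170 kN

t_e = 0.707 × 5 = 3.535 mm; A_we = 3.535 × 115 = 406.5 mm².
Directional factor: 1.0 + 0.5 sin^1.5(90°) = 1.5.
F_nw = 0.6 × 620 × 1.5 = 558 MPa.
φR_n = 0.75 × 558 × 406.5 × 10⁻³ = 170.1 kN.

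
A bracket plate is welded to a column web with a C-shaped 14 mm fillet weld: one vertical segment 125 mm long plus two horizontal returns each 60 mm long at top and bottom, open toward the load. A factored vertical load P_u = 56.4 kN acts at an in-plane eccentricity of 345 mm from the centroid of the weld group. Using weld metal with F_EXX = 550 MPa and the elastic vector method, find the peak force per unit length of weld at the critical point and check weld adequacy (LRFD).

f_max ≈ 2220 N/mm; adequate

Total weld length L_w = 245 mm. Treat welds as unit-width lines.
Centroid: x̄ = 2×60×30 / 245 = 14.69 mm from the vertical weld.
Polar moment about centroid: J = I_x + I_y = [125³/12 + 2×60×62.5²] + [125×14.69² + 2(60³/12 + 60×15.31²)] = 722600 mm³.
Direct shear f_v = P/L_w = 56.4×10³ / 245 = 230.2 N/mm (vertical).
Torsion M = P·e = 56.4×10³ × 345 = 19458000 N·mm.
Critical point at (x, y) = (45.31, 62.5) from centroid. f_tx = M·y/J = 1683 N/mm; f_ty = M·x/J = 1220 N/mm.
Resultant f_max = √[f_tx² + (f_v + f_ty)²] = √[1683² + (230.2 + 1220)²] = 2222 N/mm.
Capacity per unit length: φr_n = 0.75 × 0.6 × 550 × (0.707 × 14) = 2450 N/mm.
2222 ≤ 2450 → adequate.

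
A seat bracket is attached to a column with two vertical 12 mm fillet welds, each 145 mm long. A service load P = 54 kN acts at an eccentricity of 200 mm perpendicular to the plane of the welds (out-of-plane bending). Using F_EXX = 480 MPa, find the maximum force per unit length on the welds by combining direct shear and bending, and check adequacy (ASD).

f_max ≈ 1550 N/mm; NOT adequate

L_w = 2 × 145 = 290 mm; section modulus (unit throat) S = 2 × L²/6 = 7008 mm².
Direct shear f_v = P/L_w = 54×10³/290 = 186.2 N/mm.
Moment M = P × e = 54×10³ × 200 = 10800000 N·mm; bending f_b = M/S = 1541 N/mm.
f_max = √(f_v² + f_b²) = √(186.2² + 1541²) = 1552 N/mm.
r_n/Ω = (1/2.0) × 0.6 × 480 × (0.707 × 12) = 1222 N/mm → NOT adequate.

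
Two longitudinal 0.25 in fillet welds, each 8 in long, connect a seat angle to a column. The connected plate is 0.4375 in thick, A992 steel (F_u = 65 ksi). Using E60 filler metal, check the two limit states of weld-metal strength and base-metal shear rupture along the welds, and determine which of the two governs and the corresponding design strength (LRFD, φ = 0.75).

φR_n ≈ 76.4 kips (weld metal governs)

E60XX → F_EXX = 60 ksi.
t_e = 0.707 × 0.25 = 0.1767 in; L = 16 in.
Weld metal: φR_n = 0.75 × 0.6 × 60 × 0.1767 × 16 = 76.36 kips.
Base metal (shear rupture): φR_n = 0.75 × 0.6 × 65 × 0.4375 × 16 = 204.8 kips.
Governing: weld metal.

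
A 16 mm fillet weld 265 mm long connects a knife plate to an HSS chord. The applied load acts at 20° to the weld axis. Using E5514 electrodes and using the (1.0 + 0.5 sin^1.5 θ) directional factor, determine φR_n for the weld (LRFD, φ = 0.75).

φR_n ≈ 816 kN

E55XX → F_EXX = 550 MPa.
t_e = 0.707 × 16 = 11.31 mm; A_we = 11.31 × 265 = 2998 mm².
Directional factor: 1.0 + 0.5 sin^1.5(20°) = 1.1.
F_nw = 0.6 × 550 × 1.1 = 363 MPa.
φR_n = 0.75 × 363 × 2998 × 10⁻³ = 816.1 kN.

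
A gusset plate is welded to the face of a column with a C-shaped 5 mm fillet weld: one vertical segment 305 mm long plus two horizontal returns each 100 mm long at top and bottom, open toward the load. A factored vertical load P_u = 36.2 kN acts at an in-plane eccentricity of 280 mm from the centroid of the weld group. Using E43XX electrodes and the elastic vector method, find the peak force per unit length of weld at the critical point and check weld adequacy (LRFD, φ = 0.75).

f_max ≈ 274 N/mm; adequate

E43XX → F_EXX = 430 MPa.
Total weld length L_w = 505 mm. Treat welds as unit-width lines.
Centroid: x̄ = 2×100×50 / 505 = 19.8 mm from the vertical weld.
Polar moment about centroid: J = I_x + I_y = [305³/12 + 2×100×152.5²] + [305×19.8² + 2(100³/12 + 100×30.2²)] = 7484000 mm³.
Direct shear f_v = P/L_w = 36.2×10³ / 505 = 71.68 N/mm (vertical).
Torsion M = P·e = 36.2×10³ × 280 = 10136000 N·mm.
Critical point at (x, y) = (80.2, 152.5) from centroid. f_tx = M·y/J = 206.5 N/mm; f_ty = M·x/J = 108.6 N/mm.
Resultant f_max = √[f_tx² + (f_v + f_ty)²] = √[206.5² + (71.68 + 108.6)²] = 274.2 N/mm.
Capacity per unit length: φr_n = 0.75 × 0.6 × 430 × (0.707 × 5) = 684 N/mm.
274.2 ≤ 684 → adequate.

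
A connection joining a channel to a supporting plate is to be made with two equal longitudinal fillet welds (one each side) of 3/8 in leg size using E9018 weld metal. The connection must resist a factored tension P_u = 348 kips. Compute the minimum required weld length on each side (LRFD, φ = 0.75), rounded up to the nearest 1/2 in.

E90XX → F_EXX = 90 ksi.
Throat t_e = 0.707 × 0.375 = 0.2651 in.
φr_n = 0.75 × 0.6 × 90 × 0.2651 = 10.74 kips/in.
L_req = P_u / φr_n = 348 / 10.74 = 32.41 in total.
Per side: 32.41 / 2 = 16.2 in.
Round up → use L = 16.5 in on each side.

L = 16.5 in on each side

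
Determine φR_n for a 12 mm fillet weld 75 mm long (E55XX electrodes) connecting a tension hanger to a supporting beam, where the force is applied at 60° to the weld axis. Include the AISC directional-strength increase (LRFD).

E55XX → F_EXX = 550 MPa.
t_e = 0.707 × 12 = 8.484 mm; A_we = 8.484 × 75 = 636.3 mm².
Directional factor: 1.0 + 0.5 sin^1.5(60°) = 1.403.
F_nw = 0.6 × 550 × 1.403 = 463 MPa.
φR_n = 0.75 × 463 × 636.3 × 10⁻³ = 220.9 kN.

φR_n ≈ 221 kN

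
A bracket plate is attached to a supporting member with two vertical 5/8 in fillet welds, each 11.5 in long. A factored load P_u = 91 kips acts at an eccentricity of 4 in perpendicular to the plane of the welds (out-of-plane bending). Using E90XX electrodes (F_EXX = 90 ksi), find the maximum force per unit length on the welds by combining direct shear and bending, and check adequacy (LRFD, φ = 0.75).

L_w = 2 × 11.5 = 23 in; section modulus (unit throat) S = 2 × L²/6 = 44.08 in².
Direct shear f_v = P/L_w = 91/23 = 3.957 kip/in.
Moment M = P × e = 91 × 4 = 364 kip·in; bending f_b = M/S = 8.257 kip/in.
f_max = √(f_v² + f_b²) = √(3.957² + 8.257²) = 9.156 kip/in.
φr_n = 0.75 × 0.6 × 90 × (0.707 × 0.625) = 17.9 kip/in → adequate.

f_max ≈ 9.16 kip/in; adequate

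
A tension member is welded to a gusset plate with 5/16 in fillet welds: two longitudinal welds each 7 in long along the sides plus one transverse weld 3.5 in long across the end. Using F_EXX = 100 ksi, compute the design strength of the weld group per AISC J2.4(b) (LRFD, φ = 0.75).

t_e = 0.707 × 0.3125 = 0.2209 in.
R_nwl = 0.6 × 100 × 0.2209 × 14 = 185.6 kip (longitudinal, 2 welds).
R_nwt = 0.6 × 100 × 0.2209 × 3.5 = 46.4 kip (transverse, base value).
(i) R_nwl + R_nwt = 232 kip; (ii) 0.85 R_nwl + 1.5 R_nwt = 227.3 kip.
R_n = max = 232 kip [governs: (i)]; φR_n = 174 kip.

φR_n ≈ 174 kip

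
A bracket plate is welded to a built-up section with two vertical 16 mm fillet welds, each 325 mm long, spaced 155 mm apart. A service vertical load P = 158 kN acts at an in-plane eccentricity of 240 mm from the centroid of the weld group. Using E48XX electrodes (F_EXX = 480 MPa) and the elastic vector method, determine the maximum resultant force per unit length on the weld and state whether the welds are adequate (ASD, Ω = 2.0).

Total weld length L_w = 650 mm. Treat welds as unit-width lines.
Polar moment about centroid: J = 2[d³/12 + d(b/2)²] = 2[325³/12 + 325×77.5²] = 9625000 mm³.
Direct shear f_v = P/L_w = 158×10³ / 650 = 243.1 N/mm (vertical).
Torsion M = P·e = 158×10³ × 240 = 37920000 N·mm.
Critical point at (x, y) = (77.5, 162.5) from centroid. f_tx = M·y/J = 640.2 N/mm; f_ty = M·x/J = 305.3 N/mm.
Resultant f_max = √[f_tx² + (f_v + f_ty)²] = √[640.2² + (243.1 + 305.3)²] = 843 N/mm.
Capacity per unit length: r_n/Ω = (1/2.0) × 0.6 × 480 × (0.707 × 16) = 1629 N/mm.
843 ≤ 1629 → adequate.

f_max ≈ 843 N/mm; adequate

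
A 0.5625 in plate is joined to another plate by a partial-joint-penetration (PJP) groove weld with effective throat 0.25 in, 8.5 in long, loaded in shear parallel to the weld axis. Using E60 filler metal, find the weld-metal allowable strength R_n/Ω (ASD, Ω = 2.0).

E60XX → F_EXX = 60 ksi.
Effective throat (given) t_e = 0.25 in.
A_we = 0.25 × 8.5 = 2.125 in².
F_nw = 0.6 F_EXX = 36 ksi.
R_n/Ω = (36 × 2.125) / 2.0 = 38.25 kip.

R_n/Ω ≈ 38.2 kip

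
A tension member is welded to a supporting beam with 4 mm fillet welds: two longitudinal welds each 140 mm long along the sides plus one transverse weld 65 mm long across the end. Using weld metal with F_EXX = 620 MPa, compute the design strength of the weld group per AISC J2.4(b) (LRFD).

φR_n ≈ 272 kN

t_e = 0.707 × 4 = 2.828 mm.
R_nwl = 0.6 × 620 × 2.828 × 280 × 10⁻³ = 294.6 kN (longitudinal, 2 welds).
R_nwt = 0.6 × 620 × 2.828 × 65 × 10⁻³ = 68.38 kN (transverse, base value).
(i) R_nwl + R_nwt = 362.9 kN; (ii) 0.85 R_nwl + 1.5 R_nwt = 353 kN.
R_n = max = 362.9 kN [governs: (i)]; φR_n = 272.2 kN.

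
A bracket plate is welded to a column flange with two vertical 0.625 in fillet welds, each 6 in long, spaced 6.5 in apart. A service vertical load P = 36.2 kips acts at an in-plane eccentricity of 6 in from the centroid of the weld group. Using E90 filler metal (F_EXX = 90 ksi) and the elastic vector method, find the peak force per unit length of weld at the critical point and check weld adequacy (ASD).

f_max ≈ 8.37 kip/in; adequate

Total weld length L_w = 12 in. Treat welds as unit-width lines.
Polar moment about centroid: J = 2[d³/12 + d(b/2)²] = 2[6³/12 + 6×3.25²] = 162.8 in³.
Direct shear f_v = P/L_w = 36.2 / 12 = 3.017 kip/in (vertical).
Torsion M = P·e = 36.2 × 6 = 217.2 kip·in.
Critical point at (x, y) = (3.25, 3) from centroid. f_tx = M·y/J = 4.004 kip/in; f_ty = M·x/J = 4.337 kip/in.
Resultant f_max = √[f_tx² + (f_v + f_ty)²] = √[4.004² + (3.017 + 4.337)²] = 8.373 kip/in.
Capacity per unit length: r_n/Ω = (1/2.0) × 0.6 × 90 × (0.707 × 0.625) = 11.93 kip/in.
8.373 ≤ 11.93 → adequate.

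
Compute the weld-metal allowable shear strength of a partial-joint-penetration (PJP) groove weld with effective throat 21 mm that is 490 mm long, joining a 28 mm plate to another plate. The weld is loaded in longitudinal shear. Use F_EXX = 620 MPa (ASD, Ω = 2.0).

Effective throat (given) t_e = 21 mm.
A_we = 21 × 490 = 10290 mm².
F_nw = 0.6 F_EXX = 372 MPa.
R_n/Ω = (372 × 10290) / 2.0 × 10⁻³ = 1914 kN.

R_n/Ω ≈ 1910 kN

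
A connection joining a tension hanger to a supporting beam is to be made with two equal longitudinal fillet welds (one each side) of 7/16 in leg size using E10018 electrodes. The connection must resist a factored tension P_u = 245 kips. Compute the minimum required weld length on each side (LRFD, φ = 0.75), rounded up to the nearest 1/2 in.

E100XX → F_EXX = 100 ksi.
Throat t_e = 0.707 × 0.4375 = 0.3093 in.
φr_n = 0.75 × 0.6 × 100 × 0.3093 = 13.92 kips/in.
L_req = P_u / φr_n = 245 / 13.92 = 17.6 in total.
Per side: 17.6 / 2 = 8.801 in.
Round up → use L = 9 in on each side.

L = 9 in on each side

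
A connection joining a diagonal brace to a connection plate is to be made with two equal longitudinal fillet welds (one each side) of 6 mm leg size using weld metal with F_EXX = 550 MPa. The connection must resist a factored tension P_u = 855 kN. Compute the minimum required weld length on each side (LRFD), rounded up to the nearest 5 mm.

Throat t_e = 0.707 × 6 = 4.242 mm.
φr_n = 0.75 × 0.6 × 550 × 4.242 × 10⁻³ = 1.05 kN/mm.
L_req = P_u / φr_n = 855 / 1.05 = 814.4 mm total.
Per side: 814.4 / 2 = 407.2 mm.
Round up → use L = 410 mm on each side.

L = 410 mm on each side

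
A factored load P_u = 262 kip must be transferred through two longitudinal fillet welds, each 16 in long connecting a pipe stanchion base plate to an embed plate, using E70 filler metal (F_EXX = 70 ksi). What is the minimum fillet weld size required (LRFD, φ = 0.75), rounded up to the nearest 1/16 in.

Total weld length L = 32 in.
Required throat t_e = P_u / (φ × 0.6 F_EXX × L) = 262 / (0.75 × 0.6 × 70 × 32) = 0.2599 in.
Required leg w = t_e / 0.707 = 0.3676 in → use 3/8 in.

w = 3/8 in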